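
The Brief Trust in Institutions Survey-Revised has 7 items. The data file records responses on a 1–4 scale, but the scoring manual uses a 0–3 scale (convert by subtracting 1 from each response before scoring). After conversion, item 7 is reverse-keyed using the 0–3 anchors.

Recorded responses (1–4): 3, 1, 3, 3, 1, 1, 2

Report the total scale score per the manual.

Convert to 0–3: 2, 0, 2, 2, 0, 0, 1
Reverse-coded (on a 0–3 scale, reversed = 3 − raw):
  item 7: 3 − 1 = 2
Scored: 2, 0, 2, 2, 0, 0, 2
Total = 8

8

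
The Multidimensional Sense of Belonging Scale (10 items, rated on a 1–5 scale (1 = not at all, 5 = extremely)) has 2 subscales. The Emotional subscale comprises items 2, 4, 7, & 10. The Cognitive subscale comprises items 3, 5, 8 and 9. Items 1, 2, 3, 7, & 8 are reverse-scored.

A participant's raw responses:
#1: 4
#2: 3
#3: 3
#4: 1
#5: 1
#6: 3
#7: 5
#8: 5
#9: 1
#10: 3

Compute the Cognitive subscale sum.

6

Cognitive items: 3, 5, 8, 9.
Of these, items 3 & 8 are reverse-scored; reverse-coded value = 6 − response.
  item 3: 6 − 3 = 3
  item 5: 1
  item 8: 6 − 5 = 1
  item 9: 1
Sum = 3 + 1 + 1 + 1 = 6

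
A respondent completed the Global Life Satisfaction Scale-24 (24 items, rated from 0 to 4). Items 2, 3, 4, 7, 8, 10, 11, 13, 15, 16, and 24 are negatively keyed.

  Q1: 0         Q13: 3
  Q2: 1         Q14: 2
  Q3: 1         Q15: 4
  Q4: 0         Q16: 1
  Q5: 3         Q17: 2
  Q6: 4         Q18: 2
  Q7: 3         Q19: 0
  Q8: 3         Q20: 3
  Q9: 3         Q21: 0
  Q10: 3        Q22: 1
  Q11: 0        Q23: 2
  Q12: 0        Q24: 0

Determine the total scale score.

47

Negatively keyed items use 4 − raw:
  item 2: 4 − 1 = 3
  item 3: 4 − 1 = 3
  item 4: 4 − 0 = 4
  item 7: 4 − 3 = 1
  item 8: 4 − 3 = 1
  item 10: 4 − 3 = 1
  item 11: 4 − 0 = 4
  item 13: 4 − 3 = 1
  item 15: 4 − 4 = 0
  item 16: 4 − 1 = 3
  item 24: 4 − 0 = 4
After reverse-coding: 0, 3, 3, 4, 3, 4, 1, 1, 3, 1, 4, 0, 1, 2, 0, 3, 2, 2, 0, 3, 0, 1, 2, 4
Total = 0 + 3 + 3 + 4 + 3 + 4 + 1 + 1 + 3 + 1 + 4 + 0 + 1 + 2 + 0 + 3 + 2 + 2 + 0 + 3 + 0 + 1 + 2 + 4 = 47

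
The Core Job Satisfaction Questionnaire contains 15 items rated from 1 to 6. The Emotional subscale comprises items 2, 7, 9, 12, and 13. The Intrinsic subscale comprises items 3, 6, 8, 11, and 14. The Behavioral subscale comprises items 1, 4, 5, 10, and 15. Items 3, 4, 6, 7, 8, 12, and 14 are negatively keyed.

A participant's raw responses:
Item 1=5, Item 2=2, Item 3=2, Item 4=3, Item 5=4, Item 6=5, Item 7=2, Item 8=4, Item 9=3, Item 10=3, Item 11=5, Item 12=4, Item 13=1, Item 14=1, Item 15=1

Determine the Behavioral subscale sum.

17

Behavioral items: 1, 4, 5, 10, 15.
Of these, item 4 is negatively keyed; reversed = (1+6) − raw = 7 − raw.
  item 1: 5
  item 4: 7 − 3 = 4
  item 5: 4
  item 10: 3
  item 15: 1
Sum = 5 + 4 + 4 + 3 + 1 = 17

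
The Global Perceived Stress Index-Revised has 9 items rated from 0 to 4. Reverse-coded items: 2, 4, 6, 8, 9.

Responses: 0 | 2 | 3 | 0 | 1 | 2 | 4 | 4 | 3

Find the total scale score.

17

Apply reverse scoring (reversed = (0+4) − raw = 4 − raw):
  item 2: 4 − 2 = 2
  item 4: 4 − 0 = 4
  item 6: 4 − 2 = 2
  item 8: 4 − 4 = 0
  item 9: 4 − 3 = 1
Scored items: 0, 2, 3, 4, 1, 2, 4, 0, 1
Total = 0 + 2 + 3 + 4 + 1 + 2 + 4 + 0 + 1 = 17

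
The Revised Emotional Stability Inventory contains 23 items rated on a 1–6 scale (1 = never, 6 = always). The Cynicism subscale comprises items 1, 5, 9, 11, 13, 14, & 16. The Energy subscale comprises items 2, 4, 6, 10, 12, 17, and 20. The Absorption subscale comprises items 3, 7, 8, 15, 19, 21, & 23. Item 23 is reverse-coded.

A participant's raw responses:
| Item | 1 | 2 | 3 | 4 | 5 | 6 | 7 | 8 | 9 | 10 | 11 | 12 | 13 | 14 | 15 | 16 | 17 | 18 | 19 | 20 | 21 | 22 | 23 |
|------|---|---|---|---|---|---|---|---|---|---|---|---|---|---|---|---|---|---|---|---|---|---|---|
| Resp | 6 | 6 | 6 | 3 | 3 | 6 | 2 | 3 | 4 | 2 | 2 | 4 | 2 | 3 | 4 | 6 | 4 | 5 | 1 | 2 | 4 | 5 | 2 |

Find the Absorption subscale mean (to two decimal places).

3.57

Absorption items: 3, 7, 8, 15, 19, 21, 23.
Of these, item 23 is reverse-coded; reversed = (1+6) − raw = 7 − raw.
  item 3: 6
  item 7: 2
  item 8: 3
  item 15: 4
  item 19: 1
  item 21: 4
  item 23: 7 − 2 = 5
Sum = 6 + 2 + 3 + 4 + 1 + 4 + 5 = 25
Mean = 25 / 7 = 3.57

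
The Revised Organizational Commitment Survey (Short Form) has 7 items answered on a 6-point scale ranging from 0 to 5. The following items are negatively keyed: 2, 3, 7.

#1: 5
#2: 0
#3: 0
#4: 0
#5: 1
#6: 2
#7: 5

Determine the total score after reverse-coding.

18

Apply reverse scoring (on a 0–5 scale, reversed = 5 − raw):
  item 2: 5 − 0 = 5
  item 3: 5 − 0 = 5
  item 7: 5 − 5 = 0
Scored items: 5, 5, 5, 0, 1, 2, 0
Total = 5 + 5 + 5 + 0 + 1 + 2 + 0 = 18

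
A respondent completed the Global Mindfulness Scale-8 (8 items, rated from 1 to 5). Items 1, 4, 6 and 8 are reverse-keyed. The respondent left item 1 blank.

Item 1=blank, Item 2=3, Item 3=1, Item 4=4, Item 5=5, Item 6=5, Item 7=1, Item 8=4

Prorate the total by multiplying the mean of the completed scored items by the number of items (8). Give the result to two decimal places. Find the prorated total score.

Reverse-coded (on a 1–5 scale, reversed = 6 − raw):
  item 4: 6 − 4 = 2
  item 6: 6 − 5 = 1
  item 8: 6 − 4 = 2
Completed scored items (7 of 8): 3, 1, 2, 5, 1, 1, 2; sum = 15.
Person mean = 15 / 7 ≈ 2.1429
Prorated total = (15 / 7) × 8 = 17.14 (to 2 dp)

17.14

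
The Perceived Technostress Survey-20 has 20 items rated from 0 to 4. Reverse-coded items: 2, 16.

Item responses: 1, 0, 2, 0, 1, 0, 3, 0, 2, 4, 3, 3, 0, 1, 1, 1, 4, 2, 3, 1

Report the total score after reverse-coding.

Reversing items 2 and 16 with 4 − raw:
Total = 1 + (4−0) + 2 + 0 + 1 + 0 + 3 + 0 + 2 + 4 + 3 + 3 + 0 + 1 + 1 + (4−1) + 4 + 2 + 3 + 1
      = 1 + 4 + 2 + 0 + 1 + 0 + 3 + 0 + 2 + 4 + 3 + 3 + 0 + 1 + 1 + 3 + 4 + 2 + 3 + 1 = 38

38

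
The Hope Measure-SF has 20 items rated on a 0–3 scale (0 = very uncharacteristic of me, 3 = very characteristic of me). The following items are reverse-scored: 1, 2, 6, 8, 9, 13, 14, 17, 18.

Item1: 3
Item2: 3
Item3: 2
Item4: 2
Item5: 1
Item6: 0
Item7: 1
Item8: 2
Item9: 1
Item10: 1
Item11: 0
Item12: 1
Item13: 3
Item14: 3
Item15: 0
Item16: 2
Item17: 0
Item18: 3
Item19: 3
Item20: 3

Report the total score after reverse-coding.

25

Reverse-scored items use 3 − raw:
  item 1: 3 − 3 = 0
  item 2: 3 − 3 = 0
  item 6: 3 − 0 = 3
  item 8: 3 − 2 = 1
  item 9: 3 − 1 = 2
  item 13: 3 − 3 = 0
  item 14: 3 − 3 = 0
  item 17: 3 − 0 = 3
  item 18: 3 − 3 = 0
After reverse-coding: 0, 0, 2, 2, 1, 3, 1, 1, 2, 1, 0, 1, 0, 0, 0, 2, 3, 0, 3, 3
Total = 0 + 0 + 2 + 2 + 1 + 3 + 1 + 1 + 2 + 1 + 0 + 1 + 0 + 0 + 0 + 2 + 3 + 0 + 3 + 3 = 25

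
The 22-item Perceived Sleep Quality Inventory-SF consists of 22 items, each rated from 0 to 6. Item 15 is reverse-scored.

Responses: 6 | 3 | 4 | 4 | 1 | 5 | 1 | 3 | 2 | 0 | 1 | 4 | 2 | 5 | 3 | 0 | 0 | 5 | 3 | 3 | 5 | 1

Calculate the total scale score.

61

Raw sum = 61. Reverse-scored items: 15; their raw sum = 3.
Each reversal replaces raw with 6 − raw, changing the total by 6 − 2·raw per item.
Total = 61 + 1·6 − 2·3 = 61 + 6 − 6 = 61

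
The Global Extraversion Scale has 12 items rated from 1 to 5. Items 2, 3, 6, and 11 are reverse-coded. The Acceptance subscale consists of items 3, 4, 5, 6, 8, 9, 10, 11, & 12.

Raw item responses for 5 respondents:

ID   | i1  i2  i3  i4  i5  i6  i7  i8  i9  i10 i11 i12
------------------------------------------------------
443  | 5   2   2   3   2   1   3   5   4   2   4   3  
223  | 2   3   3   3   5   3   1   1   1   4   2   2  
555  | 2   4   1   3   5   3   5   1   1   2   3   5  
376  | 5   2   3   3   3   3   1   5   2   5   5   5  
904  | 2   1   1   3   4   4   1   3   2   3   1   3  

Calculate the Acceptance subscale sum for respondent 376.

Respondent 376 raw: 5, 2, 3, 3, 3, 3, 1, 5, 2, 5, 5, 5.
Acceptance items: 3, 4, 5, 6, 8, 9, 10, 11, 12.
Reverse-coded (on a 1–5 scale, reversed = 6 − raw):
  item 3: 6 − 3 = 3
  item 4: 3
  item 5: 3
  item 6: 6 − 3 = 3
  item 8: 5
  item 9: 2
  item 10: 5
  item 11: 6 − 5 = 1
  item 12: 5
Sum = 3 + 3 + 3 + 3 + 5 + 2 + 5 + 1 + 5 = 30

30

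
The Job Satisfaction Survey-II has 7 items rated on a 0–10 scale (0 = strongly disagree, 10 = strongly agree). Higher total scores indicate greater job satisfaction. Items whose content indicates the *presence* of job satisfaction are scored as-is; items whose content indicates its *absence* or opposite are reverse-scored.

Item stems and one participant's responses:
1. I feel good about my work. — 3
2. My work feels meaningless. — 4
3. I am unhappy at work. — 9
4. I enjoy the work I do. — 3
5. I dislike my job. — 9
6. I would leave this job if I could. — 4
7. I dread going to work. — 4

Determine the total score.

Items 2, 3, 5, 6, 7 describe the absence/opposite of job satisfaction → reverse-score.
reversed = (0+10) − raw = 10 − raw.
  item 1: 3
  item 2: 10 − 4 = 6
  item 3: 10 − 9 = 1
  item 4: 3
  item 5: 10 − 9 = 1
  item 6: 10 − 4 = 6
  item 7: 10 − 4 = 6
Total = 3 + 6 + 1 + 3 + 1 + 6 + 6 = 26

26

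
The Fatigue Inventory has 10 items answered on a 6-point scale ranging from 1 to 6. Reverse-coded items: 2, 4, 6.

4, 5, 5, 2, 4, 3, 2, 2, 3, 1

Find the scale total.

Raw sum = 31. Reverse-coded items: 2, 4, 6; their raw sum = 10.
Each reversal replaces raw with 7 − raw, changing the total by 7 − 2·raw per item.
Total = 31 + 3·7 − 2·10 = 31 + 21 − 20 = 32

32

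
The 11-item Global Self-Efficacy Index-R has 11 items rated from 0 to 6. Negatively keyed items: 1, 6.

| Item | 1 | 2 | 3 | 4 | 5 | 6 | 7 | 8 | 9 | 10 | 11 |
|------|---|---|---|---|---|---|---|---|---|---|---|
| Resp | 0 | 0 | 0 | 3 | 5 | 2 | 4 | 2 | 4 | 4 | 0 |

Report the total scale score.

Negatively keyed items use 6 − raw:
  item 1: 6 − 0 = 6
  item 6: 6 − 2 = 4
Scored responses: 6, 0, 0, 3, 5, 4, 4, 2, 4, 4, 0
Total = 6 + 0 + 0 + 3 + 5 + 4 + 4 + 2 + 4 + 4 + 0 = 32

32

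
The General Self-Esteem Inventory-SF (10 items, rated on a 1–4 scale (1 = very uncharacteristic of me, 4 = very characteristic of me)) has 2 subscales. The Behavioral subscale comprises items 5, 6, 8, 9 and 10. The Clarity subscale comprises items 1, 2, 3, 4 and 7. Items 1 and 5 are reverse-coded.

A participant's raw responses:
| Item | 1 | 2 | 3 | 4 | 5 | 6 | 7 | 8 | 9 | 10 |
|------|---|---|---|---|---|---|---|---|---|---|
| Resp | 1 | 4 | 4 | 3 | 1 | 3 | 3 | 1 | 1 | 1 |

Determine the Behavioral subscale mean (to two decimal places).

2.00

Behavioral items: 5, 6, 8, 9, 10.
Of these, item 5 is reverse-coded; reversed = (1+4) − raw = 5 − raw.
  item 5: 5 − 1 = 4
  item 6: 3
  item 8: 1
  item 9: 1
  item 10: 1
Sum = 4 + 3 + 1 + 1 + 1 = 10
Mean = 10 / 5 = 2.00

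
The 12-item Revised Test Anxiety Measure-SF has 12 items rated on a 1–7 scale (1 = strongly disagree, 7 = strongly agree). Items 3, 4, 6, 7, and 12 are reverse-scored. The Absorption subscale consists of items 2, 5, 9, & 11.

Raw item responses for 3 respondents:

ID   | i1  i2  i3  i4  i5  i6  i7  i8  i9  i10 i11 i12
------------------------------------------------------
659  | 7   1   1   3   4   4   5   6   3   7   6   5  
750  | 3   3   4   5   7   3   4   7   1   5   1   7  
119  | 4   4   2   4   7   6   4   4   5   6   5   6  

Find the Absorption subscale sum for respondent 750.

Respondent 750 raw: 3, 3, 4, 5, 7, 3, 4, 7, 1, 5, 1, 7.
Absorption items: 2, 5, 9, 11.
Reverse-coded (reverse-coded value = 8 − response):
  item 2: 3
  item 5: 7
  item 9: 1
  item 11: 1
Sum = 3 + 7 + 1 + 1 = 12

12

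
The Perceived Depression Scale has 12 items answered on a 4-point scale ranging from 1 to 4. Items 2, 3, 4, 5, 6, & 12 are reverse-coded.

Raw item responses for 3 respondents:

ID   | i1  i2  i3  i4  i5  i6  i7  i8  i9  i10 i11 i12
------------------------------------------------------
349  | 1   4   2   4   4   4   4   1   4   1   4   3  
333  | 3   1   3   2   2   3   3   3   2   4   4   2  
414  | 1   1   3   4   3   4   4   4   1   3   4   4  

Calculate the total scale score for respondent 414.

28

Respondent 414 raw: 1, 1, 3, 4, 3, 4, 4, 4, 1, 3, 4, 4.
Reverse-coded (reverse-coded value = 5 − response):
  item 1: 1
  item 2: 5 − 1 = 4
  item 3: 5 − 3 = 2
  item 4: 5 − 4 = 1
  item 5: 5 − 3 = 2
  item 6: 5 − 4 = 1
  item 7: 4
  item 8: 4
  item 9: 1
  item 10: 3
  item 11: 4
  item 12: 5 − 4 = 1
Sum = 1 + 4 + 2 + 1 + 2 + 1 + 4 + 4 + 1 + 3 + 4 + 1 = 28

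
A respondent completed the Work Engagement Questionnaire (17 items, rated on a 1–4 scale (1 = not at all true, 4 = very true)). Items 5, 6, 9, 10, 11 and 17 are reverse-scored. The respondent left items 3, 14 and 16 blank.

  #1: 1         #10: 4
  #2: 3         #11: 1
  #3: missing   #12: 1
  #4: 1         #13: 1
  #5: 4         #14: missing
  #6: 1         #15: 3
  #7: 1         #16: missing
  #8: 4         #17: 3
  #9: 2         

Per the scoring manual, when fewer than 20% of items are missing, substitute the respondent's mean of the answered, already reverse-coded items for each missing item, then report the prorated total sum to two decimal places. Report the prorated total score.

36.43

Reverse-coded (reversed = (1+4) − raw = 5 − raw):
  item 5: 5 − 4 = 1
  item 6: 5 − 1 = 4
  item 9: 5 − 2 = 3
  item 10: 5 − 4 = 1
  item 11: 5 − 1 = 4
  item 17: 5 − 3 = 2
Completed scored items (14 of 17): 1, 3, 1, 1, 4, 1, 4, 3, 1, 4, 1, 1, 3, 2; sum = 30.
Person mean = 30 / 14 ≈ 2.1429
Prorated total = (30 / 14) × 17 = 36.43 (to 2 dp)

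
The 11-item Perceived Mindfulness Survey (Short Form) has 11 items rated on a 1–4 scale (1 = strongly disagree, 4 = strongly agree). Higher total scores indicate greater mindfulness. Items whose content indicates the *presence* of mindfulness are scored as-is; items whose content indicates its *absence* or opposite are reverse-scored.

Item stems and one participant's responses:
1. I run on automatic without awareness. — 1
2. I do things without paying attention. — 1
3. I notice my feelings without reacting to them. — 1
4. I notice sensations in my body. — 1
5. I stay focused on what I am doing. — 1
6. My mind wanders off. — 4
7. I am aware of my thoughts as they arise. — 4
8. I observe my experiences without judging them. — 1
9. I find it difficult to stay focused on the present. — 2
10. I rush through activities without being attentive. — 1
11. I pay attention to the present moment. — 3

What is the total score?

27

Items 1, 2, 6, 9, 10 describe the absence/opposite of mindfulness → reverse-score.
on a 1–4 scale, reversed = 5 − raw.
  item 1: 5 − 1 = 4
  item 2: 5 − 1 = 4
  item 3: 1
  item 4: 1
  item 5: 1
  item 6: 5 − 4 = 1
  item 7: 4
  item 8: 1
  item 9: 5 − 2 = 3
  item 10: 5 − 1 = 4
  item 11: 3
Total = 4 + 4 + 1 + 1 + 1 + 1 + 4 + 1 + 3 + 4 + 3 = 27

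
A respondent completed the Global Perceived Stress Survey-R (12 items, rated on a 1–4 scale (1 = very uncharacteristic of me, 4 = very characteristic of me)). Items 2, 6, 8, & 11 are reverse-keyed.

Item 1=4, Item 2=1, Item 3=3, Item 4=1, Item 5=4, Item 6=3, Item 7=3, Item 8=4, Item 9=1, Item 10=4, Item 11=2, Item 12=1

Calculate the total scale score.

Reverse-keyed items use 5 − raw:
  item 2: 5 − 1 = 4
  item 6: 5 − 3 = 2
  item 8: 5 − 4 = 1
  item 11: 5 − 2 = 3
After reverse-coding: 4, 4, 3, 1, 4, 2, 3, 1, 1, 4, 3, 1
Total = 4 + 4 + 3 + 1 + 4 + 2 + 3 + 1 + 1 + 4 + 3 + 1 = 31

31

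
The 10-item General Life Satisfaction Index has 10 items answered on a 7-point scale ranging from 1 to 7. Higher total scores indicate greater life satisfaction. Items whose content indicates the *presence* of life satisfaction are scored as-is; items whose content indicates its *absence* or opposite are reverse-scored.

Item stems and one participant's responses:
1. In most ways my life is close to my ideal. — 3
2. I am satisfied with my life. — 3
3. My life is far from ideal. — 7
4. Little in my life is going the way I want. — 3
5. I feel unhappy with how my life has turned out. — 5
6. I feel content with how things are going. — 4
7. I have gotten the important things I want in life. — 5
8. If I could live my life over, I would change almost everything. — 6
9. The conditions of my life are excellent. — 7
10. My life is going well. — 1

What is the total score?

Items 3, 4, 5, 8 describe the absence/opposite of life satisfaction → reverse-score.
reverse-coded value = 8 − response.
  item 1: 3
  item 2: 3
  item 3: 8 − 7 = 1
  item 4: 8 − 3 = 5
  item 5: 8 − 5 = 3
  item 6: 4
  item 7: 5
  item 8: 8 − 6 = 2
  item 9: 7
  item 10: 1
Total = 3 + 3 + 1 + 5 + 3 + 4 + 5 + 2 + 7 + 1 = 34

34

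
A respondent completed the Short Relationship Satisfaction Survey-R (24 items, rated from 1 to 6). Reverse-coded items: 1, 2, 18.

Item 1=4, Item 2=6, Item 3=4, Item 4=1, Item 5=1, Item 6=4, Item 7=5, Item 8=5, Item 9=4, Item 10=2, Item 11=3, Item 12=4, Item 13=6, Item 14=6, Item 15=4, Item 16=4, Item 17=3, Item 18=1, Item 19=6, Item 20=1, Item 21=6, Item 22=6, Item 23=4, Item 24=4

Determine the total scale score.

93

Reversing items 1, 2, and 18 with 7 − raw:
Total = (7−4) + (7−6) + 4 + 1 + 1 + 4 + 5 + 5 + 4 + 2 + 3 + 4 + 6 + 6 + 4 + 4 + 3 + (7−1) + 6 + 1 + 6 + 6 + 4 + 4
      = 3 + 1 + 4 + 1 + 1 + 4 + 5 + 5 + 4 + 2 + 3 + 4 + 6 + 6 + 4 + 4 + 3 + 6 + 6 + 1 + 6 + 6 + 4 + 4 = 93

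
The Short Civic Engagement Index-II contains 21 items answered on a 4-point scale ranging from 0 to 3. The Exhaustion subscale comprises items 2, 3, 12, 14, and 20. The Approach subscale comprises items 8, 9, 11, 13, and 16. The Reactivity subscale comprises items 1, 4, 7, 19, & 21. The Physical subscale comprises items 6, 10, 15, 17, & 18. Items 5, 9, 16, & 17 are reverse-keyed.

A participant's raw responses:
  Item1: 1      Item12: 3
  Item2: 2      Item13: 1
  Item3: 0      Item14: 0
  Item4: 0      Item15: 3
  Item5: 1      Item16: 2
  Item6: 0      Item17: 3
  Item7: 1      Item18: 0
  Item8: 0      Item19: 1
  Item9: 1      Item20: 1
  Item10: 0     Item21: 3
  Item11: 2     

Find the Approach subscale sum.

6

Approach items: 8, 9, 11, 13, 16.
Of these, items 9 and 16 are reverse-keyed; on a 0–3 scale, reversed = 3 − raw.
  item 8: 0
  item 9: 3 − 1 = 2
  item 11: 2
  item 13: 1
  item 16: 3 − 2 = 1
Sum = 0 + 2 + 2 + 1 + 1 = 6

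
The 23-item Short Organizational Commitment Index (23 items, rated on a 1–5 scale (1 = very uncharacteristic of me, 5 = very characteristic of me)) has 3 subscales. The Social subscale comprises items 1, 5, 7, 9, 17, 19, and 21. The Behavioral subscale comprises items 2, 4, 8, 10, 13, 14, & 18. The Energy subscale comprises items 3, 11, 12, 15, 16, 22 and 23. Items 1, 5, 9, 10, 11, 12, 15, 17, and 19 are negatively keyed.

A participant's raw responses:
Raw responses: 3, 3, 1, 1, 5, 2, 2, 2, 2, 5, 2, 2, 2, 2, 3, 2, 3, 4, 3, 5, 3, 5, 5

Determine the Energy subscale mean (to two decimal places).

3.43

Energy items: 3, 11, 12, 15, 16, 22, 23.
Of these, items 11, 12, and 15 are negatively keyed; reverse-coded value = 6 − response.
  item 3: 1
  item 11: 6 − 2 = 4
  item 12: 6 − 2 = 4
  item 15: 6 − 3 = 3
  item 16: 2
  item 22: 5
  item 23: 5
Sum = 1 + 4 + 4 + 3 + 2 + 5 + 5 = 24
Mean = 24 / 7 = 3.43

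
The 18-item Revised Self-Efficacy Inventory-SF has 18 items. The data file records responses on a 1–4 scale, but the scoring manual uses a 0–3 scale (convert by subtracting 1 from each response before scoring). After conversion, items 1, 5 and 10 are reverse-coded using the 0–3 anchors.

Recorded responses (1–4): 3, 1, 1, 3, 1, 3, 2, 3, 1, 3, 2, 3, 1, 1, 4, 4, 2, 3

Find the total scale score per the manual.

Convert to 0–3: 2, 0, 0, 2, 0, 2, 1, 2, 0, 2, 1, 2, 0, 0, 3, 3, 1, 2
Reverse-coded (reversed = (0+3) − raw = 3 − raw):
  item 1: 3 − 2 = 1
  item 5: 3 − 0 = 3
  item 10: 3 − 2 = 1
Scored: 1, 0, 0, 2, 3, 2, 1, 2, 0, 1, 1, 2, 0, 0, 3, 3, 1, 2
Total = 24

24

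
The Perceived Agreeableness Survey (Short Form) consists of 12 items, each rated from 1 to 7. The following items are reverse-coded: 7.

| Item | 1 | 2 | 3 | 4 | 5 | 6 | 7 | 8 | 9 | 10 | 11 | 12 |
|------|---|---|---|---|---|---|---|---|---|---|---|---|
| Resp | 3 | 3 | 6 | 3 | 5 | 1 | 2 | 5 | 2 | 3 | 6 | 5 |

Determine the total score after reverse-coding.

48

Apply reverse scoring (reversed = (1+7) − raw = 8 − raw):
  item 7: 8 − 2 = 6
Scored items: 3, 3, 6, 3, 5, 1, 6, 5, 2, 3, 6, 5
Total = 3 + 3 + 6 + 3 + 5 + 1 + 6 + 5 + 2 + 3 + 6 + 5 = 48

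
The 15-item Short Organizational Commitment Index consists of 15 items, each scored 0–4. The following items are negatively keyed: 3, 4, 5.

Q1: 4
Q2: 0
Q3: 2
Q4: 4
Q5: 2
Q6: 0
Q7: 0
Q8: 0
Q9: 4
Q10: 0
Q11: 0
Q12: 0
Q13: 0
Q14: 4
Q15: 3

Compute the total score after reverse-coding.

19

Reversing items 3, 4, and 5 with 4 − raw:
Total = 4 + 0 + (4−2) + (4−4) + (4−2) + 0 + 0 + 0 + 4 + 0 + 0 + 0 + 0 + 4 + 3
      = 4 + 0 + 2 + 0 + 2 + 0 + 0 + 0 + 4 + 0 + 0 + 0 + 0 + 4 + 3 = 19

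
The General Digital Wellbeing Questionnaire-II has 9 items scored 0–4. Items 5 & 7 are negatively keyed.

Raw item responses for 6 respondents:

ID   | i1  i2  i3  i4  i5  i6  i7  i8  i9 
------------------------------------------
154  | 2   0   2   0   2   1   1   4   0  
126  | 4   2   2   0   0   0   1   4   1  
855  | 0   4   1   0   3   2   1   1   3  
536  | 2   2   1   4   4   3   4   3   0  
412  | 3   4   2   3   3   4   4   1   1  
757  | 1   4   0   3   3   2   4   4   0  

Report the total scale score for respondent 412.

19

Respondent 412 raw: 3, 4, 2, 3, 3, 4, 4, 1, 1.
Reverse-coded (reversed = (0+4) − raw = 4 − raw):
  item 1: 3
  item 2: 4
  item 3: 2
  item 4: 3
  item 5: 4 − 3 = 1
  item 6: 4
  item 7: 4 − 4 = 0
  item 8: 1
  item 9: 1
Sum = 3 + 4 + 2 + 3 + 1 + 4 + 0 + 1 + 1 = 19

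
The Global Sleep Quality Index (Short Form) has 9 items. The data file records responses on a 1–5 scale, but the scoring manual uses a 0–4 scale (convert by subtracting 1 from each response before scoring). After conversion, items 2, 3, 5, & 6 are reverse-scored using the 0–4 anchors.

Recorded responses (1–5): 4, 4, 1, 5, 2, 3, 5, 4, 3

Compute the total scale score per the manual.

Convert to 0–4: 3, 3, 0, 4, 1, 2, 4, 3, 2
Reverse-coded (reverse-coded value = 4 − response):
  item 2: 4 − 3 = 1
  item 3: 4 − 0 = 4
  item 5: 4 − 1 = 3
  item 6: 4 − 2 = 2
Scored: 3, 1, 4, 4, 3, 2, 4, 3, 2
Total = 26

26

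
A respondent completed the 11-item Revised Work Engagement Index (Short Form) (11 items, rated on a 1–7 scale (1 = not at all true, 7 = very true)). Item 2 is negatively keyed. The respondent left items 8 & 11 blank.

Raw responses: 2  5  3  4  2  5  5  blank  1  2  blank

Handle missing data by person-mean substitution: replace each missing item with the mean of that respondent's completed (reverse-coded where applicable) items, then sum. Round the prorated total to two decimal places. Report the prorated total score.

33.00

Reverse-coded (reversed = (1+7) − raw = 8 − raw):
  item 2: 8 − 5 = 3
Completed scored items (9 of 11): 2, 3, 3, 4, 2, 5, 5, 1, 2; sum = 27.
Person mean = 27 / 9 ≈ 3.0000
Prorated total = (27 / 9) × 11 = 33.00 (to 2 dp)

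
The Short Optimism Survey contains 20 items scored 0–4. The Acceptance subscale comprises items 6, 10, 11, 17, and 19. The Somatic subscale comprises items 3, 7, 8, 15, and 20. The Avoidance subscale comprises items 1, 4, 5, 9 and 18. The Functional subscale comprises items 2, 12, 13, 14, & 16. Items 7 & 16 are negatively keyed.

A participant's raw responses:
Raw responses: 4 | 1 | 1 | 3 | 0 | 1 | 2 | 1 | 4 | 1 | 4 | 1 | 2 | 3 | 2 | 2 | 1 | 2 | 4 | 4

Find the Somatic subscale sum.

Somatic items: 3, 7, 8, 15, 20.
Of these, item 7 is negatively keyed; reverse-coded value = 4 − response.
  item 3: 1
  item 7: 4 − 2 = 2
  item 8: 1
  item 15: 2
  item 20: 4
Sum = 1 + 2 + 1 + 2 + 4 = 10

10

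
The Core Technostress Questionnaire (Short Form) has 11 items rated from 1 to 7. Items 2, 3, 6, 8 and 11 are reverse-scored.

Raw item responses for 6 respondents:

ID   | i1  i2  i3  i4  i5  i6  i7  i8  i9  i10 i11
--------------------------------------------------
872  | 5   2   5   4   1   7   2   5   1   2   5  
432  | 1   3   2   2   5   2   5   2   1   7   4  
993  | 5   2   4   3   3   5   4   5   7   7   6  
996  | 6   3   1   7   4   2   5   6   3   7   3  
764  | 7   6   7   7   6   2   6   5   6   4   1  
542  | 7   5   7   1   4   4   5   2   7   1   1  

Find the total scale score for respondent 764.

55

Respondent 764 raw: 7, 6, 7, 7, 6, 2, 6, 5, 6, 4, 1.
Reverse-coded (reverse-coded value = 8 − response):
  item 1: 7
  item 2: 8 − 6 = 2
  item 3: 8 − 7 = 1
  item 4: 7
  item 5: 6
  item 6: 8 − 2 = 6
  item 7: 6
  item 8: 8 − 5 = 3
  item 9: 6
  item 10: 4
  item 11: 8 − 1 = 7
Sum = 7 + 2 + 1 + 7 + 6 + 6 + 6 + 3 + 6 + 4 + 7 = 55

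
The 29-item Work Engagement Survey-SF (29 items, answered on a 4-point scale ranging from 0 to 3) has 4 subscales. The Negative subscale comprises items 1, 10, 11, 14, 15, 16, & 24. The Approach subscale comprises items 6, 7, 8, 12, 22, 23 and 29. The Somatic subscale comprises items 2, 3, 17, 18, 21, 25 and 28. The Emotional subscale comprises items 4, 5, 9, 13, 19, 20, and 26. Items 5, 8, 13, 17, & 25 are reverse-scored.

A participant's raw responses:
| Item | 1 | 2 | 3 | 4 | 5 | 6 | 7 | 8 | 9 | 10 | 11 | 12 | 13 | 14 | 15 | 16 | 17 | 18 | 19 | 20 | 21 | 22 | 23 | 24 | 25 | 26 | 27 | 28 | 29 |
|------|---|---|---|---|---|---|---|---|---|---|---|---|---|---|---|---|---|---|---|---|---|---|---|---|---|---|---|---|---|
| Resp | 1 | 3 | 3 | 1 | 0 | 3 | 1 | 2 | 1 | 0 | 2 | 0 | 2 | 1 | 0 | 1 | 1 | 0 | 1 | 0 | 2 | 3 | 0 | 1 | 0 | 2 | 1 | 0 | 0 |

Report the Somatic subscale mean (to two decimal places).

Somatic items: 2, 3, 17, 18, 21, 25, 28.
Of these, items 17 & 25 are reverse-scored; on a 0–3 scale, reversed = 3 − raw.
  item 2: 3
  item 3: 3
  item 17: 3 − 1 = 2
  item 18: 0
  item 21: 2
  item 25: 3 − 0 = 3
  item 28: 0
Sum = 3 + 3 + 2 + 0 + 2 + 3 + 0 = 13
Mean = 13 / 7 = 1.86

1.86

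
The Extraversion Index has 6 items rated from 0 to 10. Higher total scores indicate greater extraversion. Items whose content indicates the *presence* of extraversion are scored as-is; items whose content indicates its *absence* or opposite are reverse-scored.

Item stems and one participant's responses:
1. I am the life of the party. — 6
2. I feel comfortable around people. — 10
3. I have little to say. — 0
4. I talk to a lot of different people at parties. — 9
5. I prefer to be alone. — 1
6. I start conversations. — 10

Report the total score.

54

Items 3, 5 describe the absence/opposite of extraversion → reverse-score.
reverse-coded value = 10 − response.
  item 1: 6
  item 2: 10
  item 3: 10 − 0 = 10
  item 4: 9
  item 5: 10 − 1 = 9
  item 6: 10
Total = 6 + 10 + 10 + 9 + 9 + 10 = 54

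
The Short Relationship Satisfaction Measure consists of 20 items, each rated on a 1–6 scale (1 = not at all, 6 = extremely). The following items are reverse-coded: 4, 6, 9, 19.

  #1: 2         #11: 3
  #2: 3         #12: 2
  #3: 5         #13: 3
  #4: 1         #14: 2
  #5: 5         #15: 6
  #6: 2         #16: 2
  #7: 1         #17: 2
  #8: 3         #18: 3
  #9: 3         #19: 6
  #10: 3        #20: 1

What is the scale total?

Raw sum = 58. Reverse-coded items: 4, 6, 9, 19; their raw sum = 12.
Each reversal replaces raw with 7 − raw, changing the total by 7 − 2·raw per item.
Total = 58 + 4·7 − 2·12 = 58 + 28 − 24 = 62

62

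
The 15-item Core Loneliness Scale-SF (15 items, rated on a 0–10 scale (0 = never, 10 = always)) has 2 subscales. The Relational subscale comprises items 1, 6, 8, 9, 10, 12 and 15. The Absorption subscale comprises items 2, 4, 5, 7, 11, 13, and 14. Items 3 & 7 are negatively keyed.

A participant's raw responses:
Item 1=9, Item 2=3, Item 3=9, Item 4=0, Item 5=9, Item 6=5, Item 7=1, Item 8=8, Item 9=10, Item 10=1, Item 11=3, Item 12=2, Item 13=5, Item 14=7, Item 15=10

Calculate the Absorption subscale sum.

36

Absorption items: 2, 4, 5, 7, 11, 13, 14.
Of these, item 7 is negatively keyed; on a 0–10 scale, reversed = 10 − raw.
  item 2: 3
  item 4: 0
  item 5: 9
  item 7: 10 − 1 = 9
  item 11: 3
  item 13: 5
  item 14: 7
Sum = 3 + 0 + 9 + 9 + 3 + 5 + 7 = 36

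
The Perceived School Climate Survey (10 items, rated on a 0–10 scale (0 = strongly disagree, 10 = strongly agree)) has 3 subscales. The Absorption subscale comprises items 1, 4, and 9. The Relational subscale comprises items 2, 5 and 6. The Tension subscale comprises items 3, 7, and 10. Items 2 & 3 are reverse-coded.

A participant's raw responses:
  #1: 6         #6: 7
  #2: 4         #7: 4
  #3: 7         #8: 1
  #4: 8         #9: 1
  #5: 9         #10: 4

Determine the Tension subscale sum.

Tension items: 3, 7, 10.
Of these, item 3 is reverse-coded; on a 0–10 scale, reversed = 10 − raw.
  item 3: 10 − 7 = 3
  item 7: 4
  item 10: 4
Sum = 3 + 4 + 4 = 11

11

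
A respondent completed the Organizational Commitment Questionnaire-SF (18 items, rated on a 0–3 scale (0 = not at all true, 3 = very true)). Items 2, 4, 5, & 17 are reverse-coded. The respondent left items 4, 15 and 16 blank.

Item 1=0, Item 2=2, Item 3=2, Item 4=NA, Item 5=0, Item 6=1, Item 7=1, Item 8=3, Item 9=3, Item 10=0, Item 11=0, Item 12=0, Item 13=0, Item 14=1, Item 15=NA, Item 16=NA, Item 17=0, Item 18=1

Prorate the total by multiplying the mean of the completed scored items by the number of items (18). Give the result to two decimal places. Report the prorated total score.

22.80

Reverse-coded (reverse-coded value = 3 − response):
  item 2: 3 − 2 = 1
  item 5: 3 − 0 = 3
  item 17: 3 − 0 = 3
Completed scored items (15 of 18): 0, 1, 2, 3, 1, 1, 3, 3, 0, 0, 0, 0, 1, 3, 1; sum = 19.
Person mean = 19 / 15 ≈ 1.2667
Prorated total = (19 / 15) × 18 = 22.80 (to 2 dp)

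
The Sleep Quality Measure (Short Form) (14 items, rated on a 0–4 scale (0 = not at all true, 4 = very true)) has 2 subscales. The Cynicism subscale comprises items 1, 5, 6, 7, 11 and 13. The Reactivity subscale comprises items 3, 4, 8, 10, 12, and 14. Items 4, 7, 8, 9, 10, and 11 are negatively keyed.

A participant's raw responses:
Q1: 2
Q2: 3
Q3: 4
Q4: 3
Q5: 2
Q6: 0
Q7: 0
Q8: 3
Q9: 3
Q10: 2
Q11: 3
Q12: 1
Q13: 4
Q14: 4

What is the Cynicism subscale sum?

Cynicism items: 1, 5, 6, 7, 11, 13.
Of these, items 7 & 11 are negatively keyed; reverse-coded value = 4 − response.
  item 1: 2
  item 5: 2
  item 6: 0
  item 7: 4 − 0 = 4
  item 11: 4 − 3 = 1
  item 13: 4
Sum = 2 + 2 + 0 + 4 + 1 + 4 = 13

13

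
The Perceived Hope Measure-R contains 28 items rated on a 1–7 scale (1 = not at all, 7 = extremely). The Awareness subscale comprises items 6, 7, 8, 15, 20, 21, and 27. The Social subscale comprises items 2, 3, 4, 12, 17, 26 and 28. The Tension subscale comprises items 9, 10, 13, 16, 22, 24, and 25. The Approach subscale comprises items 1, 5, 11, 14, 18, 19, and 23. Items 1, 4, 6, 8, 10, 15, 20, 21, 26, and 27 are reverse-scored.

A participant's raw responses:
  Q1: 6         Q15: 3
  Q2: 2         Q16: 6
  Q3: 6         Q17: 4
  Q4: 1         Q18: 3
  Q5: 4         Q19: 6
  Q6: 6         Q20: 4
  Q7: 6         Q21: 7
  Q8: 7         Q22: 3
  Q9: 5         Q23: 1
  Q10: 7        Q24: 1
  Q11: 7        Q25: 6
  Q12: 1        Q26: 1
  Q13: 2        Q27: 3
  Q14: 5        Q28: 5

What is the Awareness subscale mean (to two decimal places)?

Awareness items: 6, 7, 8, 15, 20, 21, 27.
Of these, items 6, 8, 15, 20, 21, & 27 are reverse-scored; on a 1–7 scale, reversed = 8 − raw.
  item 6: 8 − 6 = 2
  item 7: 6
  item 8: 8 − 7 = 1
  item 15: 8 − 3 = 5
  item 20: 8 − 4 = 4
  item 21: 8 − 7 = 1
  item 27: 8 − 3 = 5
Sum = 2 + 6 + 1 + 5 + 4 + 1 + 5 = 24
Mean = 24 / 7 = 3.43

3.43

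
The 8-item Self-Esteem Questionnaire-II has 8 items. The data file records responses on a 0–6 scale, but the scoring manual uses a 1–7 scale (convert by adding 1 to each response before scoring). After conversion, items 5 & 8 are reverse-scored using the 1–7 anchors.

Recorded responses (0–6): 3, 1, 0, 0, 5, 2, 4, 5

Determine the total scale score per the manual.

20

Convert to 1–7: 4, 2, 1, 1, 6, 3, 5, 6
Reverse-coded (reversed = (1+7) − raw = 8 − raw):
  item 5: 8 − 6 = 2
  item 8: 8 − 6 = 2
Scored: 4, 2, 1, 1, 2, 3, 5, 2
Total = 20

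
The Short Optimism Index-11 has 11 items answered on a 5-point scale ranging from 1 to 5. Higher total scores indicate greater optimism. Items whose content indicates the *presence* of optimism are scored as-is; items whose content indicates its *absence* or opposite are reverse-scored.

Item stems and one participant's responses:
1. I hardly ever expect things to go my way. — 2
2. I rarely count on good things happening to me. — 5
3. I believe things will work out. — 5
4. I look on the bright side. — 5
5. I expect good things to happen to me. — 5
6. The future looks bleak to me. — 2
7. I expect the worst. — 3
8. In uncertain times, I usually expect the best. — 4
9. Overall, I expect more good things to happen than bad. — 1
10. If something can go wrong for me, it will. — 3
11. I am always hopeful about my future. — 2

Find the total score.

37

Items 1, 2, 6, 7, 10 describe the absence/opposite of optimism → reverse-score.
reverse-coded value = 6 − response.
  item 1: 6 − 2 = 4
  item 2: 6 − 5 = 1
  item 3: 5
  item 4: 5
  item 5: 5
  item 6: 6 − 2 = 4
  item 7: 6 − 3 = 3
  item 8: 4
  item 9: 1
  item 10: 6 − 3 = 3
  item 11: 2
Total = 4 + 1 + 5 + 5 + 5 + 4 + 3 + 4 + 1 + 3 + 2 = 37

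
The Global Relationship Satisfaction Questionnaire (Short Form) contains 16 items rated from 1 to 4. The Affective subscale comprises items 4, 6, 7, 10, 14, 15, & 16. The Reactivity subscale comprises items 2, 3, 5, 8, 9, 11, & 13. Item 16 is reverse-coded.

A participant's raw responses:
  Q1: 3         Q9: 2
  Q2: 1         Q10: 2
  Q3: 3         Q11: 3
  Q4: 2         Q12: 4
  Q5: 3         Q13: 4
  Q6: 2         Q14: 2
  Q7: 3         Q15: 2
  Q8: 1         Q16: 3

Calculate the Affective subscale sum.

15

Affective items: 4, 6, 7, 10, 14, 15, 16.
Of these, item 16 is reverse-coded; reversed = (1+4) − raw = 5 − raw.
  item 4: 2
  item 6: 2
  item 7: 3
  item 10: 2
  item 14: 2
  item 15: 2
  item 16: 5 − 3 = 2
Sum = 2 + 2 + 3 + 2 + 2 + 2 + 2 = 15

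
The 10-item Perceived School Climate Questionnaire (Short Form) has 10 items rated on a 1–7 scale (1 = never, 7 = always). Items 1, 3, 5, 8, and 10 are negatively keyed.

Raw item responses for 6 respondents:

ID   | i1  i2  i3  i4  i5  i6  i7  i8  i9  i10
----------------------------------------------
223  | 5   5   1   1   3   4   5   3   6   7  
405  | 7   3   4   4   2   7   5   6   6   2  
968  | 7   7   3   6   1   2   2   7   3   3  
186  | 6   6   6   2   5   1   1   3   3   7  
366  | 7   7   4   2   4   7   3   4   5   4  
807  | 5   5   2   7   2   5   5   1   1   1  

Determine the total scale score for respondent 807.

52

Respondent 807 raw: 5, 5, 2, 7, 2, 5, 5, 1, 1, 1.
Reverse-coded (reversed = (1+7) − raw = 8 − raw):
  item 1: 8 − 5 = 3
  item 2: 5
  item 3: 8 − 2 = 6
  item 4: 7
  item 5: 8 − 2 = 6
  item 6: 5
  item 7: 5
  item 8: 8 − 1 = 7
  item 9: 1
  item 10: 8 − 1 = 7
Sum = 3 + 5 + 6 + 7 + 6 + 5 + 5 + 7 + 1 + 7 = 52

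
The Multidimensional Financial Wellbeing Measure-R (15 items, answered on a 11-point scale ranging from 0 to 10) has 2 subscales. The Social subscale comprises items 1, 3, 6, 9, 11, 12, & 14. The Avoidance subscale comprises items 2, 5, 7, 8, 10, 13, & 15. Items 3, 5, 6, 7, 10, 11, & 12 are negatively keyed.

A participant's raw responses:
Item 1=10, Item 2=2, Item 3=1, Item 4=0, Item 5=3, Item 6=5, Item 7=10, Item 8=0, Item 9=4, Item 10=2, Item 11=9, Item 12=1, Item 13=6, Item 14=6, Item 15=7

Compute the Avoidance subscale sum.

Avoidance items: 2, 5, 7, 8, 10, 13, 15.
Of these, items 5, 7, & 10 are negatively keyed; reverse-coded value = 10 − response.
  item 2: 2
  item 5: 10 − 3 = 7
  item 7: 10 − 10 = 0
  item 8: 0
  item 10: 10 − 2 = 8
  item 13: 6
  item 15: 7
Sum = 2 + 7 + 0 + 0 + 8 + 6 + 7 = 30

30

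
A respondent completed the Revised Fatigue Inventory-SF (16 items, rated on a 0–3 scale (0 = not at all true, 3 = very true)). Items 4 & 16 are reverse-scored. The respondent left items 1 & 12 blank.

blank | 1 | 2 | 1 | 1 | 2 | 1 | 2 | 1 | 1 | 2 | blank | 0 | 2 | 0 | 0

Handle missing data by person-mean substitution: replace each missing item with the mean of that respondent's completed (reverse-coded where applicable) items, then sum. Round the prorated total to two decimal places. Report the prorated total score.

22.86

Reverse-coded (on a 0–3 scale, reversed = 3 − raw):
  item 4: 3 − 1 = 2
  item 16: 3 − 0 = 3
Completed scored items (14 of 16): 1, 2, 2, 1, 2, 1, 2, 1, 1, 2, 0, 2, 0, 3; sum = 20.
Person mean = 20 / 14 ≈ 1.4286
Prorated total = (20 / 14) × 16 = 22.86 (to 2 dp)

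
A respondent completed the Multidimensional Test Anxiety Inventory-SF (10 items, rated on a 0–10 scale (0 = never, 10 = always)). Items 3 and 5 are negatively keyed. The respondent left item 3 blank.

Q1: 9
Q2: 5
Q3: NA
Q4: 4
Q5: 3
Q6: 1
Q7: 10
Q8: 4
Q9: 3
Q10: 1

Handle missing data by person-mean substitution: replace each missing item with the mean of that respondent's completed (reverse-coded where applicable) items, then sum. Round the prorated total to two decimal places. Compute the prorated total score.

48.89

Reverse-coded (reverse-coded value = 10 − response):
  item 5: 10 − 3 = 7
Completed scored items (9 of 10): 9, 5, 4, 7, 1, 10, 4, 3, 1; sum = 44.
Person mean = 44 / 9 ≈ 4.8889
Prorated total = (44 / 9) × 10 = 48.89 (to 2 dp)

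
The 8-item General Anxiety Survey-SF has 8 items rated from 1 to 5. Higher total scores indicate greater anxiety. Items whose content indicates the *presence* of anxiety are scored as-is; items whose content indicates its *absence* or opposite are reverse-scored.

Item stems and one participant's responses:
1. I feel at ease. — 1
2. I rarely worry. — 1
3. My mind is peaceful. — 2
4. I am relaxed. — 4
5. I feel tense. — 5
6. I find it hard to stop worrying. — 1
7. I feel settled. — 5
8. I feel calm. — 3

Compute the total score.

26

Items 1, 2, 3, 4, 7, 8 describe the absence/opposite of anxiety → reverse-score.
reversed = (1+5) − raw = 6 − raw.
  item 1: 6 − 1 = 5
  item 2: 6 − 1 = 5
  item 3: 6 − 2 = 4
  item 4: 6 − 4 = 2
  item 5: 5
  item 6: 1
  item 7: 6 − 5 = 1
  item 8: 6 − 3 = 3
Total = 5 + 5 + 4 + 2 + 5 + 1 + 1 + 3 = 26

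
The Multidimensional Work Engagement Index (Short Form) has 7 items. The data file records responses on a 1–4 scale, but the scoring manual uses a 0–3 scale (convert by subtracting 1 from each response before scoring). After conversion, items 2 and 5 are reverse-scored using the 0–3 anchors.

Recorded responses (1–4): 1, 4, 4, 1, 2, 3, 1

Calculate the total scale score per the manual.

Convert to 0–3: 0, 3, 3, 0, 1, 2, 0
Reverse-coded (on a 0–3 scale, reversed = 3 − raw):
  item 2: 3 − 3 = 0
  item 5: 3 − 1 = 2
Scored: 0, 0, 3, 0, 2, 2, 0
Total = 7

7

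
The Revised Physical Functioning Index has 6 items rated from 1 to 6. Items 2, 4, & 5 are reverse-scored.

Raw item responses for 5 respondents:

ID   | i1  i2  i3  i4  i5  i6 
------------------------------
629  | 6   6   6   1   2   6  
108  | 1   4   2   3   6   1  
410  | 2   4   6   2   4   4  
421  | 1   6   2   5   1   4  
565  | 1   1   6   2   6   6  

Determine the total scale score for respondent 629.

Respondent 629 raw: 6, 6, 6, 1, 2, 6.
Reverse-coded (reverse-coded value = 7 − response):
  item 1: 6
  item 2: 7 − 6 = 1
  item 3: 6
  item 4: 7 − 1 = 6
  item 5: 7 − 2 = 5
  item 6: 6
Sum = 6 + 1 + 6 + 6 + 5 + 6 = 30

30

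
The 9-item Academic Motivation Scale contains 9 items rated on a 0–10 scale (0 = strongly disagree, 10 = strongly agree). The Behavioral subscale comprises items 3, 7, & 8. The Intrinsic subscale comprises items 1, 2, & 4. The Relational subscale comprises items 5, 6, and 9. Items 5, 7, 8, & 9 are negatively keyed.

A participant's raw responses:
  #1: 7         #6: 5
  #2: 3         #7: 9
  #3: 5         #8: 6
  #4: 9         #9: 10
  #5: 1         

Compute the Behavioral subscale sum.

10

Behavioral items: 3, 7, 8.
Of these, items 7 & 8 are negatively keyed; on a 0–10 scale, reversed = 10 − raw.
  item 3: 5
  item 7: 10 − 9 = 1
  item 8: 10 − 6 = 4
Sum = 5 + 1 + 4 = 10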